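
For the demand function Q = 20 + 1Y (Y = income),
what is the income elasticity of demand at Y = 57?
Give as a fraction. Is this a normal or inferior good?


dQ/dY = 1
At Y = 57: Q = 20 + 1*57 = 77
Ey = (dQ/dY)(Y/Q) = 1 * 57 / 77 = 57/77
Since Ey > 0, this is a normal good.

57/77 (normal good)


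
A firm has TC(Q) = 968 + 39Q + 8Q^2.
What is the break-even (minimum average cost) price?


AC(Q) = 968/Q + 39 + 8Q
To minimize: dAC/dQ = -968/Q^2 + 8 = 0
Q^2 = 968/8 = 121
Q* = 11
Min AC = 968/11 + 39 + 8*11
Min AC = 88 + 39 + 88 = 215

215


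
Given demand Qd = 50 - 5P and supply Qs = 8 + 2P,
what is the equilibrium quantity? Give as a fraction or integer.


First find equilibrium price:
50 - 5P = 8 + 2P
P* = 42/7 = 6
Then substitute into demand:
Q* = 50 - 5 * 6 = 20

20


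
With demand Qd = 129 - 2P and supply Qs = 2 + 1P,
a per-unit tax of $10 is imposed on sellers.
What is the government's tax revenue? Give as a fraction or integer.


With tax on sellers, new supply: Qs' = 2 + 1(P - 10)
= 1P - 8
New equilibrium quantity:
Q_new = 113/3
Tax revenue = tax * Q_new = 10 * 113/3 = 1130/3

1130/3


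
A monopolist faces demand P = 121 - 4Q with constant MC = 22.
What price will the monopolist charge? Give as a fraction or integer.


MR = 121 - 8Q
Set MR = MC: 121 - 8Q = 22
Q* = 99/8
Substitute into demand:
P* = 121 - 4*99/8 = 143/2

143/2


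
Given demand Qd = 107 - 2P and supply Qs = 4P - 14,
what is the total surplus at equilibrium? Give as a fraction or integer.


Find equilibrium: 107 - 2P = 4P - 14
107 + 14 = 6P
P* = 121/6 = 121/6
Q* = 4*121/6 - 14 = 200/3
Inverse demand: P = 107/2 - Q/2, so P_max = 107/2
Inverse supply: P = 7/2 + Q/4, so P_min = 7/2
CS = (1/2) * 200/3 * (107/2 - 121/6) = 10000/9
PS = (1/2) * 200/3 * (121/6 - 7/2) = 5000/9
TS = CS + PS = 10000/9 + 5000/9 = 5000/3

5000/3


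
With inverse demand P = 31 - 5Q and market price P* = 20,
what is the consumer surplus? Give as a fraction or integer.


Maximum willingness to pay (at Q=0): P_max = 31
Quantity demanded at P* = 20:
Q* = (31 - 20)/5 = 11/5
CS = (1/2) * Q* * (P_max - P*)
CS = (1/2) * 11/5 * (31 - 20)
CS = (1/2) * 11/5 * 11 = 121/10

121/10


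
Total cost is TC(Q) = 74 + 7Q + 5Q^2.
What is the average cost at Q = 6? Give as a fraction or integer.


TC(6) = 74 + 7*6 + 5*6^2
TC(6) = 74 + 42 + 180 = 296
AC = TC/Q = 296/6 = 148/3

148/3


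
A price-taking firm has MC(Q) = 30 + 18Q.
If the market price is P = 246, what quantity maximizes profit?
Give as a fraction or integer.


In perfect competition, profit is maximized where P = MC.
246 = 30 + 18Q
216 = 18Q
Q* = 216/18 = 12

12


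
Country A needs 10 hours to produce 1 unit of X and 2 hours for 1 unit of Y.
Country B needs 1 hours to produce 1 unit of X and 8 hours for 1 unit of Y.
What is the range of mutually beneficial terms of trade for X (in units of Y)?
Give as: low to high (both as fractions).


Opportunity cost of X for Country A = hours_X / hours_Y = 10/2 = 5 units of Y
Opportunity cost of X for Country B = hours_X / hours_Y = 1/8 = 1/8 units of Y
Terms of trade must be between the two opportunity costs.
Range: 1/8 to 5

1/8 to 5


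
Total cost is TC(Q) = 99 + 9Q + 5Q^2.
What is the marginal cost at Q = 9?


MC = dTC/dQ = 9 + 2*5*Q
At Q = 9:
MC = 9 + 10*9
MC = 9 + 90 = 99

99


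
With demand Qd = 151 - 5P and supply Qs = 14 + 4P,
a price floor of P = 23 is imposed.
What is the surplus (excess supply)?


At P = 23:
Qd = 151 - 5*23 = 36
Qs = 14 + 4*23 = 106
Surplus = Qs - Qd = 106 - 36 = 70

70


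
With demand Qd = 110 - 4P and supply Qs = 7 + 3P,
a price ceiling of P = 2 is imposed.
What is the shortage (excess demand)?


At P = 2:
Qd = 110 - 4*2 = 102
Qs = 7 + 3*2 = 13
Shortage = Qd - Qs = 102 - 13 = 89

89


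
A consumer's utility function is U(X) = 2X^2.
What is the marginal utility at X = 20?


MU = dU/dX = 2*2*X^(2-1)
MU = 4*X^1
At X = 20:
MU = 4 * 20^1
MU = 4 * 20 = 80

80


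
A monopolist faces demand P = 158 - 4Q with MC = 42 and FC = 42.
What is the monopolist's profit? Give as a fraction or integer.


MR = MC: 158 - 8Q = 42
Q* = 29/2
P* = 158 - 4*29/2 = 100
Profit = (P* - MC)*Q* - FC
= (100 - 42)*29/2 - 42
= 58*29/2 - 42
= 841 - 42 = 799

799


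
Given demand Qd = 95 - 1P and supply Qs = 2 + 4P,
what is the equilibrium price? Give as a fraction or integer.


At equilibrium, Qd = Qs.
95 - 1P = 2 + 4P
95 - 2 = 1P + 4P
93 = 5P
P* = 93/5 = 93/5

93/5


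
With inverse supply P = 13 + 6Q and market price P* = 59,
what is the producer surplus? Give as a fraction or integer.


Minimum supply price (at Q=0): P_min = 13
Quantity supplied at P* = 59:
Q* = (59 - 13)/6 = 23/3
PS = (1/2) * Q* * (P* - P_min)
PS = (1/2) * 23/3 * (59 - 13)
PS = (1/2) * 23/3 * 46 = 529/3

529/3


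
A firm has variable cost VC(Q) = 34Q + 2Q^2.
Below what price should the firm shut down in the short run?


AVC(Q) = VC(Q)/Q = 34 + 2Q
AVC is increasing in Q, so minimum AVC is at Q -> 0+.
Min AVC = 34
The firm should shut down if P < 34.

34


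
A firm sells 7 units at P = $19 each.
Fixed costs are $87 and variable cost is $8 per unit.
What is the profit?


Total Revenue = P * Q = 19 * 7 = $133
Total Cost = FC + VC*Q = 87 + 8*7 = $143
Profit = TR - TC = 133 - 143 = $-10

$-10


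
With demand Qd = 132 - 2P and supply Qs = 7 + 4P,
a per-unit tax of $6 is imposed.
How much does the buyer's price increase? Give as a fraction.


With a per-unit tax, the buyer's price increase depends on relative slopes.
Supply slope: d = 4, Demand slope: b = 2
Buyer's price increase = d * tax / (b + d)
= 4 * 6 / (2 + 4)
= 24 / 6 = 4

4


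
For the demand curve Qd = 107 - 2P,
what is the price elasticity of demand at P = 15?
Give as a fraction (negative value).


dQ/dP = -2
At P = 15: Q = 107 - 2*15 = 77
E = (dQ/dP)(P/Q) = (-2)(15/77) = -30/77

-30/77


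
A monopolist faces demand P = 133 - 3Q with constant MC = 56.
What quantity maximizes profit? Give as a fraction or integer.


TR = P*Q = (133 - 3Q)Q = 133Q - 3Q^2
MR = dTR/dQ = 133 - 6Q
Set MR = MC:
133 - 6Q = 56
77 = 6Q
Q* = 77/6 = 77/6

77/6


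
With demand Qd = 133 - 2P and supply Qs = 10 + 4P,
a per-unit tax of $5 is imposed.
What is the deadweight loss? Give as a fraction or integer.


Pre-tax equilibrium quantity: Q* = 92
Post-tax equilibrium quantity: Q_tax = 256/3
Reduction in quantity: Q* - Q_tax = 20/3
DWL = (1/2) * tax * (Q* - Q_tax)
DWL = (1/2) * 5 * 20/3 = 50/3

50/3


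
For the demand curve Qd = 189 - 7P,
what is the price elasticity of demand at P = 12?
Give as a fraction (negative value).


dQ/dP = -7
At P = 12: Q = 189 - 7*12 = 105
E = (dQ/dP)(P/Q) = (-7)(12/105) = -4/5

-4/5


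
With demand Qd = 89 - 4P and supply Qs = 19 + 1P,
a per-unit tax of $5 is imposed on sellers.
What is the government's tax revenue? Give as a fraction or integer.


With tax on sellers, new supply: Qs' = 19 + 1(P - 5)
= 14 + 1P
New equilibrium quantity:
Q_new = 29
Tax revenue = tax * Q_new = 5 * 29 = 145

145


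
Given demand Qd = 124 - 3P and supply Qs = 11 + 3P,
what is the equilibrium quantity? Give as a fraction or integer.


First find equilibrium price:
124 - 3P = 11 + 3P
P* = 113/6 = 113/6
Then substitute into demand:
Q* = 124 - 3 * 113/6 = 135/2

135/2


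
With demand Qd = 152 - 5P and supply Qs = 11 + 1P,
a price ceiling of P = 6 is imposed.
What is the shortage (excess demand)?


At P = 6:
Qd = 152 - 5*6 = 122
Qs = 11 + 1*6 = 17
Shortage = Qd - Qs = 122 - 17 = 105

105


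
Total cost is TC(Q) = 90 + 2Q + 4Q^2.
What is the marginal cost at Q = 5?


MC = dTC/dQ = 2 + 2*4*Q
At Q = 5:
MC = 2 + 8*5
MC = 2 + 40 = 42

42


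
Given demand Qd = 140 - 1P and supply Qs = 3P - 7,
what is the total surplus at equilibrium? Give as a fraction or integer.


Find equilibrium: 140 - 1P = 3P - 7
140 + 7 = 4P
P* = 147/4 = 147/4
Q* = 3*147/4 - 7 = 413/4
Inverse demand: P = 140 - Q/1, so P_max = 140
Inverse supply: P = 7/3 + Q/3, so P_min = 7/3
CS = (1/2) * 413/4 * (140 - 147/4) = 170569/32
PS = (1/2) * 413/4 * (147/4 - 7/3) = 170569/96
TS = CS + PS = 170569/32 + 170569/96 = 170569/24

170569/24


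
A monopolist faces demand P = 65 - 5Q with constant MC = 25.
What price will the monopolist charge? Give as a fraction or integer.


MR = 65 - 10Q
Set MR = MC: 65 - 10Q = 25
Q* = 4
Substitute into demand:
P* = 65 - 5*4 = 45

45


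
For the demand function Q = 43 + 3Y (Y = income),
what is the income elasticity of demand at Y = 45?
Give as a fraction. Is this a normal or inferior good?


dQ/dY = 3
At Y = 45: Q = 43 + 3*45 = 178
Ey = (dQ/dY)(Y/Q) = 3 * 45 / 178 = 135/178
Since Ey > 0, this is a normal good.

135/178 (normal good)


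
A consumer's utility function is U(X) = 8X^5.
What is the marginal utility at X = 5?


MU = dU/dX = 8*5*X^(5-1)
MU = 40*X^4
At X = 5:
MU = 40 * 5^4
MU = 40 * 625 = 25000

25000


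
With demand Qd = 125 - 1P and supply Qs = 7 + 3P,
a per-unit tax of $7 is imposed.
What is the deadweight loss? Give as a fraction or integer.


Pre-tax equilibrium quantity: Q* = 191/2
Post-tax equilibrium quantity: Q_tax = 361/4
Reduction in quantity: Q* - Q_tax = 21/4
DWL = (1/2) * tax * (Q* - Q_tax)
DWL = (1/2) * 7 * 21/4 = 147/8

147/8


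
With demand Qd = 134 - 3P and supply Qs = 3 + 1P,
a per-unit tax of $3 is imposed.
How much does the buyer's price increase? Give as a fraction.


With a per-unit tax, the buyer's price increase depends on relative slopes.
Supply slope: d = 1, Demand slope: b = 3
Buyer's price increase = d * tax / (b + d)
= 1 * 3 / (3 + 1)
= 3 / 4 = 3/4

3/4


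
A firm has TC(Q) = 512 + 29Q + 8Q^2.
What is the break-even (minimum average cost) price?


AC(Q) = 512/Q + 29 + 8Q
To minimize: dAC/dQ = -512/Q^2 + 8 = 0
Q^2 = 512/8 = 64
Q* = 8
Min AC = 512/8 + 29 + 8*8
Min AC = 64 + 29 + 64 = 157

157


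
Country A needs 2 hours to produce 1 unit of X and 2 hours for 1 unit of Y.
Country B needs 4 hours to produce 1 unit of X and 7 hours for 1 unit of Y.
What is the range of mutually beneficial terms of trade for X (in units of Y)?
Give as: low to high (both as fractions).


Opportunity cost of X for Country A = hours_X / hours_Y = 2/2 = 1 units of Y
Opportunity cost of X for Country B = hours_X / hours_Y = 4/7 = 4/7 units of Y
Terms of trade must be between the two opportunity costs.
Range: 4/7 to 1

4/7 to 1


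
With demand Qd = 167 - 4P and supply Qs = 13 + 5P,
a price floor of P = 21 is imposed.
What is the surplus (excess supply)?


At P = 21:
Qd = 167 - 4*21 = 83
Qs = 13 + 5*21 = 118
Surplus = Qs - Qd = 118 - 83 = 35

35


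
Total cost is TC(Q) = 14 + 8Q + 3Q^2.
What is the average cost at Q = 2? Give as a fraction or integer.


TC(2) = 14 + 8*2 + 3*2^2
TC(2) = 14 + 16 + 12 = 42
AC = TC/Q = 42/2 = 21

21


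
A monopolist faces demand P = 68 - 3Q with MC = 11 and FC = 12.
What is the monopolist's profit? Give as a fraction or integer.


MR = MC: 68 - 6Q = 11
Q* = 19/2
P* = 68 - 3*19/2 = 79/2
Profit = (P* - MC)*Q* - FC
= (79/2 - 11)*19/2 - 12
= 57/2*19/2 - 12
= 1083/4 - 12 = 1035/4

1035/4


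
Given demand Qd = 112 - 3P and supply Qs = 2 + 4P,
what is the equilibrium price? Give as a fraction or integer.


At equilibrium, Qd = Qs.
112 - 3P = 2 + 4P
112 - 2 = 3P + 4P
110 = 7P
P* = 110/7 = 110/7

110/7


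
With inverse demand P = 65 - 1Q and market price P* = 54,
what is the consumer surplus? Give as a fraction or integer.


Maximum willingness to pay (at Q=0): P_max = 65
Quantity demanded at P* = 54:
Q* = (65 - 54)/1 = 11
CS = (1/2) * Q* * (P_max - P*)
CS = (1/2) * 11 * (65 - 54)
CS = (1/2) * 11 * 11 = 121/2

121/2


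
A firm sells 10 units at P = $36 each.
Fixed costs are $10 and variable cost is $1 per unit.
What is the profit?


Total Revenue = P * Q = 36 * 10 = $360
Total Cost = FC + VC*Q = 10 + 1*10 = $20
Profit = TR - TC = 360 - 20 = $340

$340


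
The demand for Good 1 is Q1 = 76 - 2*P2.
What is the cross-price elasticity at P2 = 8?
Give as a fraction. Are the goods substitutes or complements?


dQ1/dP2 = -2
At P2 = 8: Q1 = 76 - 2*8 = 60
Exy = (dQ1/dP2)(P2/Q1) = -2 * 8 / 60 = -4/15
Since Exy < 0, the goods are complements.

-4/15 (complements)


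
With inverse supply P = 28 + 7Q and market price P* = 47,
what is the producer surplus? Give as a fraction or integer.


Minimum supply price (at Q=0): P_min = 28
Quantity supplied at P* = 47:
Q* = (47 - 28)/7 = 19/7
PS = (1/2) * Q* * (P* - P_min)
PS = (1/2) * 19/7 * (47 - 28)
PS = (1/2) * 19/7 * 19 = 361/14

361/14


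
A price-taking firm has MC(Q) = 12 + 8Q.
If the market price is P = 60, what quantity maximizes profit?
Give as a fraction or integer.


In perfect competition, profit is maximized where P = MC.
60 = 12 + 8Q
48 = 8Q
Q* = 48/8 = 6

6


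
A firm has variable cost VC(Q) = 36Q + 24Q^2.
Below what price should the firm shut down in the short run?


AVC(Q) = VC(Q)/Q = 36 + 24Q
AVC is increasing in Q, so minimum AVC is at Q -> 0+.
Min AVC = 36
The firm should shut down if P < 36.

36


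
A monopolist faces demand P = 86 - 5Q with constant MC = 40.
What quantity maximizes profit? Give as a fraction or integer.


TR = P*Q = (86 - 5Q)Q = 86Q - 5Q^2
MR = dTR/dQ = 86 - 10Q
Set MR = MC:
86 - 10Q = 40
46 = 10Q
Q* = 46/10 = 23/5

23/5


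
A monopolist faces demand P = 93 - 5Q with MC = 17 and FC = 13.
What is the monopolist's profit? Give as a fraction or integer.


MR = MC: 93 - 10Q = 17
Q* = 38/5
P* = 93 - 5*38/5 = 55
Profit = (P* - MC)*Q* - FC
= (55 - 17)*38/5 - 13
= 38*38/5 - 13
= 1444/5 - 13 = 1379/5

1379/5


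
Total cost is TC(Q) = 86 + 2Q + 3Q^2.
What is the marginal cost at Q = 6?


MC = dTC/dQ = 2 + 2*3*Q
At Q = 6:
MC = 2 + 6*6
MC = 2 + 36 = 38

38


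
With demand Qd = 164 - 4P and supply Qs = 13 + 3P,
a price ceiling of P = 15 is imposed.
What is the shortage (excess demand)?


At P = 15:
Qd = 164 - 4*15 = 104
Qs = 13 + 3*15 = 58
Shortage = Qd - Qs = 104 - 58 = 46

46


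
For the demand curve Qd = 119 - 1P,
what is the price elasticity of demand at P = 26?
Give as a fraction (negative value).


dQ/dP = -1
At P = 26: Q = 119 - 1*26 = 93
E = (dQ/dP)(P/Q) = (-1)(26/93) = -26/93

-26/93


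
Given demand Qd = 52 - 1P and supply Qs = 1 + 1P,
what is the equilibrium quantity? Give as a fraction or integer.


First find equilibrium price:
52 - 1P = 1 + 1P
P* = 51/2 = 51/2
Then substitute into demand:
Q* = 52 - 1 * 51/2 = 53/2

53/2


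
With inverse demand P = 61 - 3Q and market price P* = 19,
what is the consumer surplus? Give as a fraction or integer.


Maximum willingness to pay (at Q=0): P_max = 61
Quantity demanded at P* = 19:
Q* = (61 - 19)/3 = 14
CS = (1/2) * Q* * (P_max - P*)
CS = (1/2) * 14 * (61 - 19)
CS = (1/2) * 14 * 42 = 294

294


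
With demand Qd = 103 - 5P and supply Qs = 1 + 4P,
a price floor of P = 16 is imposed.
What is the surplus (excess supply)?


At P = 16:
Qd = 103 - 5*16 = 23
Qs = 1 + 4*16 = 65
Surplus = Qs - Qd = 65 - 23 = 42

42


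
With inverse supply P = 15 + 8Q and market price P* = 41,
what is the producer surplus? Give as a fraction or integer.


Minimum supply price (at Q=0): P_min = 15
Quantity supplied at P* = 41:
Q* = (41 - 15)/8 = 13/4
PS = (1/2) * Q* * (P* - P_min)
PS = (1/2) * 13/4 * (41 - 15)
PS = (1/2) * 13/4 * 26 = 169/4

169/4


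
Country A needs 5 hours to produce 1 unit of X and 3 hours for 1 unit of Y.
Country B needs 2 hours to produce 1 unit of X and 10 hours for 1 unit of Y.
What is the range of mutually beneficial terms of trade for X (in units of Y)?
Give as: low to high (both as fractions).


Opportunity cost of X for Country A = hours_X / hours_Y = 5/3 = 5/3 units of Y
Opportunity cost of X for Country B = hours_X / hours_Y = 2/10 = 1/5 units of Y
Terms of trade must be between the two opportunity costs.
Range: 1/5 to 5/3

1/5 to 5/3


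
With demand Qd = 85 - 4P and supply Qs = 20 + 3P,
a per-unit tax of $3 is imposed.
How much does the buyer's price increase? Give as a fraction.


With a per-unit tax, the buyer's price increase depends on relative slopes.
Supply slope: d = 3, Demand slope: b = 4
Buyer's price increase = d * tax / (b + d)
= 3 * 3 / (4 + 3)
= 9 / 7 = 9/7

9/7


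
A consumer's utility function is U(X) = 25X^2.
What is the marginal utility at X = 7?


MU = dU/dX = 25*2*X^(2-1)
MU = 50*X^1
At X = 7:
MU = 50 * 7^1
MU = 50 * 7 = 350

350


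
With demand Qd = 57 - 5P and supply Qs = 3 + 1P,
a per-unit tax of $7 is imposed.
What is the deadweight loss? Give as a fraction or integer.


Pre-tax equilibrium quantity: Q* = 12
Post-tax equilibrium quantity: Q_tax = 37/6
Reduction in quantity: Q* - Q_tax = 35/6
DWL = (1/2) * tax * (Q* - Q_tax)
DWL = (1/2) * 7 * 35/6 = 245/12

245/12


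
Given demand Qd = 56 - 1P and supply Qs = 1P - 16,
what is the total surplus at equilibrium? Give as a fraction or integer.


Find equilibrium: 56 - 1P = 1P - 16
56 + 16 = 2P
P* = 72/2 = 36
Q* = 1*36 - 16 = 20
Inverse demand: P = 56 - Q/1, so P_max = 56
Inverse supply: P = 16 + Q/1, so P_min = 16
CS = (1/2) * 20 * (56 - 36) = 200
PS = (1/2) * 20 * (36 - 16) = 200
TS = CS + PS = 200 + 200 = 400

400


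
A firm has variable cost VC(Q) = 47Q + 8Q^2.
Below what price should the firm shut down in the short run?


AVC(Q) = VC(Q)/Q = 47 + 8Q
AVC is increasing in Q, so minimum AVC is at Q -> 0+.
Min AVC = 47
The firm should shut down if P < 47.

47


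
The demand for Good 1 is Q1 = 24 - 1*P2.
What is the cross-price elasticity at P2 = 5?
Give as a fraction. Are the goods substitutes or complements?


dQ1/dP2 = -1
At P2 = 5: Q1 = 24 - 1*5 = 19
Exy = (dQ1/dP2)(P2/Q1) = -1 * 5 / 19 = -5/19
Since Exy < 0, the goods are complements.

-5/19 (complements)


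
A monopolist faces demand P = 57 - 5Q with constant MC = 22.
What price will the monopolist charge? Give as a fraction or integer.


MR = 57 - 10Q
Set MR = MC: 57 - 10Q = 22
Q* = 7/2
Substitute into demand:
P* = 57 - 5*7/2 = 79/2

79/2


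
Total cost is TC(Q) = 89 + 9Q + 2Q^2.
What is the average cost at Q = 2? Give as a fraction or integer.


TC(2) = 89 + 9*2 + 2*2^2
TC(2) = 89 + 18 + 8 = 115
AC = TC/Q = 115/2 = 115/2

115/2


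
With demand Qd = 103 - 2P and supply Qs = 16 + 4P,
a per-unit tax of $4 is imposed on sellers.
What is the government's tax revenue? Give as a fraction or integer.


With tax on sellers, new supply: Qs' = 16 + 4(P - 4)
= 0 + 4P
New equilibrium quantity:
Q_new = 206/3
Tax revenue = tax * Q_new = 4 * 206/3 = 824/3

824/3


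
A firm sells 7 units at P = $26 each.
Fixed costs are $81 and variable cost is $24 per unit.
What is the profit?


Total Revenue = P * Q = 26 * 7 = $182
Total Cost = FC + VC*Q = 81 + 24*7 = $249
Profit = TR - TC = 182 - 249 = $-67

$-67


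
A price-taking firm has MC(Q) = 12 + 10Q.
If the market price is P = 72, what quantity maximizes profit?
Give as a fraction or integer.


In perfect competition, profit is maximized where P = MC.
72 = 12 + 10Q
60 = 10Q
Q* = 60/10 = 6

6


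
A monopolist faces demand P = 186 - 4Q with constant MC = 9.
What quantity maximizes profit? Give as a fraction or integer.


TR = P*Q = (186 - 4Q)Q = 186Q - 4Q^2
MR = dTR/dQ = 186 - 8Q
Set MR = MC:
186 - 8Q = 9
177 = 8Q
Q* = 177/8 = 177/8

177/8


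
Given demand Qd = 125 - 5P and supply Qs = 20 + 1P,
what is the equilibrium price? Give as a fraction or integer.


At equilibrium, Qd = Qs.
125 - 5P = 20 + 1P
125 - 20 = 5P + 1P
105 = 6P
P* = 105/6 = 35/2

35/2


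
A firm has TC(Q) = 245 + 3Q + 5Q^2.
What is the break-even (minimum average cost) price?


AC(Q) = 245/Q + 3 + 5Q
To minimize: dAC/dQ = -245/Q^2 + 5 = 0
Q^2 = 245/5 = 49
Q* = 7
Min AC = 245/7 + 3 + 5*7
Min AC = 35 + 3 + 35 = 73

73


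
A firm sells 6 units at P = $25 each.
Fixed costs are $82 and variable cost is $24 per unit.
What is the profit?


Total Revenue = P * Q = 25 * 6 = $150
Total Cost = FC + VC*Q = 82 + 24*6 = $226
Profit = TR - TC = 150 - 226 = $-76

$-76


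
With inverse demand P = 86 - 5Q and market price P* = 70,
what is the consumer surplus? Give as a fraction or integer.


Maximum willingness to pay (at Q=0): P_max = 86
Quantity demanded at P* = 70:
Q* = (86 - 70)/5 = 16/5
CS = (1/2) * Q* * (P_max - P*)
CS = (1/2) * 16/5 * (86 - 70)
CS = (1/2) * 16/5 * 16 = 128/5

128/5


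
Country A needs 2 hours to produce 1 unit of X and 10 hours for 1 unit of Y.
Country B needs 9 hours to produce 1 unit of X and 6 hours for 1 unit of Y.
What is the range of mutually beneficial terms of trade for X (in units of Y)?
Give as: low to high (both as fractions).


Opportunity cost of X for Country A = hours_X / hours_Y = 2/10 = 1/5 units of Y
Opportunity cost of X for Country B = hours_X / hours_Y = 9/6 = 3/2 units of Y
Terms of trade must be between the two opportunity costs.
Range: 1/5 to 3/2

1/5 to 3/2


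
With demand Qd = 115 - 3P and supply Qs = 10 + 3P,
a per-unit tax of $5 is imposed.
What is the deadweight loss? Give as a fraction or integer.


Pre-tax equilibrium quantity: Q* = 125/2
Post-tax equilibrium quantity: Q_tax = 55
Reduction in quantity: Q* - Q_tax = 15/2
DWL = (1/2) * tax * (Q* - Q_tax)
DWL = (1/2) * 5 * 15/2 = 75/4

75/4


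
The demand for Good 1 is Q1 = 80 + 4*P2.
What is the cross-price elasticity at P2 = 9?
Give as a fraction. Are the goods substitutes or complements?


dQ1/dP2 = 4
At P2 = 9: Q1 = 80 + 4*9 = 116
Exy = (dQ1/dP2)(P2/Q1) = 4 * 9 / 116 = 9/29
Since Exy > 0, the goods are substitutes.

9/29 (substitutes)


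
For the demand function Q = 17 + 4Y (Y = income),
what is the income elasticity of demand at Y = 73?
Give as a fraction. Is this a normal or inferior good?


dQ/dY = 4
At Y = 73: Q = 17 + 4*73 = 309
Ey = (dQ/dY)(Y/Q) = 4 * 73 / 309 = 292/309
Since Ey > 0, this is a normal good.

292/309 (normal good)


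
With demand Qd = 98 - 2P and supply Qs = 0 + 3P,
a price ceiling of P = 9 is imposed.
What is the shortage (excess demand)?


At P = 9:
Qd = 98 - 2*9 = 80
Qs = 0 + 3*9 = 27
Shortage = Qd - Qs = 80 - 27 = 53

53


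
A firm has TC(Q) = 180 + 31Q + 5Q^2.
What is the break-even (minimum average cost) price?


AC(Q) = 180/Q + 31 + 5Q
To minimize: dAC/dQ = -180/Q^2 + 5 = 0
Q^2 = 180/5 = 36
Q* = 6
Min AC = 180/6 + 31 + 5*6
Min AC = 30 + 31 + 30 = 91

91


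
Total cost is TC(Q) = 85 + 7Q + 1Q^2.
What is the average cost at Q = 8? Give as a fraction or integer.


TC(8) = 85 + 7*8 + 1*8^2
TC(8) = 85 + 56 + 64 = 205
AC = TC/Q = 205/8 = 205/8

205/8


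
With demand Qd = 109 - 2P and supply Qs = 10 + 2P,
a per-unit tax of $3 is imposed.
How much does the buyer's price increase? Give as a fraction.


With a per-unit tax, the buyer's price increase depends on relative slopes.
Supply slope: d = 2, Demand slope: b = 2
Buyer's price increase = d * tax / (b + d)
= 2 * 3 / (2 + 2)
= 6 / 4 = 3/2

3/2


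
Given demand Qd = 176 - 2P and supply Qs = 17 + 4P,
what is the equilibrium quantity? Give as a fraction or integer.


First find equilibrium price:
176 - 2P = 17 + 4P
P* = 159/6 = 53/2
Then substitute into demand:
Q* = 176 - 2 * 53/2 = 123

123


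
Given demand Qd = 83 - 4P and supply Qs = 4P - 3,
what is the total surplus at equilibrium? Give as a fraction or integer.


Find equilibrium: 83 - 4P = 4P - 3
83 + 3 = 8P
P* = 86/8 = 43/4
Q* = 4*43/4 - 3 = 40
Inverse demand: P = 83/4 - Q/4, so P_max = 83/4
Inverse supply: P = 3/4 + Q/4, so P_min = 3/4
CS = (1/2) * 40 * (83/4 - 43/4) = 200
PS = (1/2) * 40 * (43/4 - 3/4) = 200
TS = CS + PS = 200 + 200 = 400

400


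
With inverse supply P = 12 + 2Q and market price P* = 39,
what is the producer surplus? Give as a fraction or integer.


Minimum supply price (at Q=0): P_min = 12
Quantity supplied at P* = 39:
Q* = (39 - 12)/2 = 27/2
PS = (1/2) * Q* * (P* - P_min)
PS = (1/2) * 27/2 * (39 - 12)
PS = (1/2) * 27/2 * 27 = 729/4

729/4


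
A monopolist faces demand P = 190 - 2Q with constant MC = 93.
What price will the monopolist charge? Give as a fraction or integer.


MR = 190 - 4Q
Set MR = MC: 190 - 4Q = 93
Q* = 97/4
Substitute into demand:
P* = 190 - 2*97/4 = 283/2

283/2


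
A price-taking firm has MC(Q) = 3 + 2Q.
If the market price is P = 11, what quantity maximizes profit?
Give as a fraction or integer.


In perfect competition, profit is maximized where P = MC.
11 = 3 + 2Q
8 = 2Q
Q* = 8/2 = 4

4


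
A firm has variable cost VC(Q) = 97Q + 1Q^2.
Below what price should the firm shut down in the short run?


AVC(Q) = VC(Q)/Q = 97 + 1Q
AVC is increasing in Q, so minimum AVC is at Q -> 0+.
Min AVC = 97
The firm should shut down if P < 97.

97


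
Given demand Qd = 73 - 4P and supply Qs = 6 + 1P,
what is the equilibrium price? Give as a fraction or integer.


At equilibrium, Qd = Qs.
73 - 4P = 6 + 1P
73 - 6 = 4P + 1P
67 = 5P
P* = 67/5 = 67/5

67/5


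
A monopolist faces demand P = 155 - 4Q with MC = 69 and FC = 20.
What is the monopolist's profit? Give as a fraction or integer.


MR = MC: 155 - 8Q = 69
Q* = 43/4
P* = 155 - 4*43/4 = 112
Profit = (P* - MC)*Q* - FC
= (112 - 69)*43/4 - 20
= 43*43/4 - 20
= 1849/4 - 20 = 1769/4

1769/4


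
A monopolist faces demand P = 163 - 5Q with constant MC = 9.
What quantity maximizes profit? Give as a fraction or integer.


TR = P*Q = (163 - 5Q)Q = 163Q - 5Q^2
MR = dTR/dQ = 163 - 10Q
Set MR = MC:
163 - 10Q = 9
154 = 10Q
Q* = 154/10 = 77/5

77/5


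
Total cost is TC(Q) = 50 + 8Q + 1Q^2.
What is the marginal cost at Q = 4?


MC = dTC/dQ = 8 + 2*1*Q
At Q = 4:
MC = 8 + 2*4
MC = 8 + 8 = 16

16


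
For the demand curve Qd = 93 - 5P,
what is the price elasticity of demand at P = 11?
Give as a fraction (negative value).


dQ/dP = -5
At P = 11: Q = 93 - 5*11 = 38
E = (dQ/dP)(P/Q) = (-5)(11/38) = -55/38

-55/38


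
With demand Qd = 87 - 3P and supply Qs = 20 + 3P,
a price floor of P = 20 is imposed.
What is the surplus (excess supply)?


At P = 20:
Qd = 87 - 3*20 = 27
Qs = 20 + 3*20 = 80
Surplus = Qs - Qd = 80 - 27 = 53

53


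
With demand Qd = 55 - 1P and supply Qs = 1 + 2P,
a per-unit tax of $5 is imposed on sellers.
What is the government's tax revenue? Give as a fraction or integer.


With tax on sellers, new supply: Qs' = 1 + 2(P - 5)
= 2P - 9
New equilibrium quantity:
Q_new = 101/3
Tax revenue = tax * Q_new = 5 * 101/3 = 505/3

505/3


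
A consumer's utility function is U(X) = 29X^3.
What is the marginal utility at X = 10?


MU = dU/dX = 29*3*X^(3-1)
MU = 87*X^2
At X = 10:
MU = 87 * 10^2
MU = 87 * 100 = 8700

8700


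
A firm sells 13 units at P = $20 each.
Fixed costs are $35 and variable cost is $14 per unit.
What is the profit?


Total Revenue = P * Q = 20 * 13 = $260
Total Cost = FC + VC*Q = 35 + 14*13 = $217
Profit = TR - TC = 260 - 217 = $43

$43


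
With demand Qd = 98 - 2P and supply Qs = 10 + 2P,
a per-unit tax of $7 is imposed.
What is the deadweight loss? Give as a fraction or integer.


Pre-tax equilibrium quantity: Q* = 54
Post-tax equilibrium quantity: Q_tax = 47
Reduction in quantity: Q* - Q_tax = 7
DWL = (1/2) * tax * (Q* - Q_tax)
DWL = (1/2) * 7 * 7 = 49/2

49/2


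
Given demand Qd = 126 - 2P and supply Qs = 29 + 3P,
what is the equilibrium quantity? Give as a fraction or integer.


First find equilibrium price:
126 - 2P = 29 + 3P
P* = 97/5 = 97/5
Then substitute into demand:
Q* = 126 - 2 * 97/5 = 436/5

436/5


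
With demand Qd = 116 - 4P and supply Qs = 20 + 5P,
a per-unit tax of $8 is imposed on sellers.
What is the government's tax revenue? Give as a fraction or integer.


With tax on sellers, new supply: Qs' = 20 + 5(P - 8)
= 5P - 20
New equilibrium quantity:
Q_new = 500/9
Tax revenue = tax * Q_new = 8 * 500/9 = 4000/9

4000/9


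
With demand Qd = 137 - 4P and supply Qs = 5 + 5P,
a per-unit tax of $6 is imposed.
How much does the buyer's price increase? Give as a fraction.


With a per-unit tax, the buyer's price increase depends on relative slopes.
Supply slope: d = 5, Demand slope: b = 4
Buyer's price increase = d * tax / (b + d)
= 5 * 6 / (4 + 5)
= 30 / 9 = 10/3

10/3


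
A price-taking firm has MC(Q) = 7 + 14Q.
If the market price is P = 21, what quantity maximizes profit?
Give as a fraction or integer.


In perfect competition, profit is maximized where P = MC.
21 = 7 + 14Q
14 = 14Q
Q* = 14/14 = 1

1


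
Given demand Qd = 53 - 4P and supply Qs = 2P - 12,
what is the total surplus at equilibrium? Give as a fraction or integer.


Find equilibrium: 53 - 4P = 2P - 12
53 + 12 = 6P
P* = 65/6 = 65/6
Q* = 2*65/6 - 12 = 29/3
Inverse demand: P = 53/4 - Q/4, so P_max = 53/4
Inverse supply: P = 6 + Q/2, so P_min = 6
CS = (1/2) * 29/3 * (53/4 - 65/6) = 841/72
PS = (1/2) * 29/3 * (65/6 - 6) = 841/36
TS = CS + PS = 841/72 + 841/36 = 841/24

841/24


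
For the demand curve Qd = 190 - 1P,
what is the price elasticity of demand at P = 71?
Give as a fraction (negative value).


dQ/dP = -1
At P = 71: Q = 190 - 1*71 = 119
E = (dQ/dP)(P/Q) = (-1)(71/119) = -71/119

-71/119


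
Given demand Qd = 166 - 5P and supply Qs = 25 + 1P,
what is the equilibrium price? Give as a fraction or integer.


At equilibrium, Qd = Qs.
166 - 5P = 25 + 1P
166 - 25 = 5P + 1P
141 = 6P
P* = 141/6 = 47/2

47/2


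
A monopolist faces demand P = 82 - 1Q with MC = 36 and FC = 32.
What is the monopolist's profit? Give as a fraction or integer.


MR = MC: 82 - 2Q = 36
Q* = 23
P* = 82 - 1*23 = 59
Profit = (P* - MC)*Q* - FC
= (59 - 36)*23 - 32
= 23*23 - 32
= 529 - 32 = 497

497


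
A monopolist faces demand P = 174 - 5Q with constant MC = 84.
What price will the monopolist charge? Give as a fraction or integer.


MR = 174 - 10Q
Set MR = MC: 174 - 10Q = 84
Q* = 9
Substitute into demand:
P* = 174 - 5*9 = 129

129


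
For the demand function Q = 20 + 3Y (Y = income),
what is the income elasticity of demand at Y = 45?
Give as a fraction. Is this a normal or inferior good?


dQ/dY = 3
At Y = 45: Q = 20 + 3*45 = 155
Ey = (dQ/dY)(Y/Q) = 3 * 45 / 155 = 27/31
Since Ey > 0, this is a normal good.

27/31 (normal good)


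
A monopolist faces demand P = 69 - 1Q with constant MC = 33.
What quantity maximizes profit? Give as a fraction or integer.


TR = P*Q = (69 - 1Q)Q = 69Q - 1Q^2
MR = dTR/dQ = 69 - 2Q
Set MR = MC:
69 - 2Q = 33
36 = 2Q
Q* = 36/2 = 18

18


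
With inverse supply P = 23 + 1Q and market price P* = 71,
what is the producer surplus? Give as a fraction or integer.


Minimum supply price (at Q=0): P_min = 23
Quantity supplied at P* = 71:
Q* = (71 - 23)/1 = 48
PS = (1/2) * Q* * (P* - P_min)
PS = (1/2) * 48 * (71 - 23)
PS = (1/2) * 48 * 48 = 1152

1152


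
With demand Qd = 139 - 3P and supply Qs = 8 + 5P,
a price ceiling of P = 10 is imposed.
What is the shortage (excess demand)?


At P = 10:
Qd = 139 - 3*10 = 109
Qs = 8 + 5*10 = 58
Shortage = Qd - Qs = 109 - 58 = 51

51


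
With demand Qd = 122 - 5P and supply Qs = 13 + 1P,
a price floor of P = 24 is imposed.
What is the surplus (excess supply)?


At P = 24:
Qd = 122 - 5*24 = 2
Qs = 13 + 1*24 = 37
Surplus = Qs - Qd = 37 - 2 = 35

35


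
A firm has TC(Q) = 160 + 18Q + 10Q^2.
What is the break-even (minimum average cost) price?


AC(Q) = 160/Q + 18 + 10Q
To minimize: dAC/dQ = -160/Q^2 + 10 = 0
Q^2 = 160/10 = 16
Q* = 4
Min AC = 160/4 + 18 + 10*4
Min AC = 40 + 18 + 40 = 98

98


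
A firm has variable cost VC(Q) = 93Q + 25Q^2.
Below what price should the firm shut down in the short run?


AVC(Q) = VC(Q)/Q = 93 + 25Q
AVC is increasing in Q, so minimum AVC is at Q -> 0+.
Min AVC = 93
The firm should shut down if P < 93.

93


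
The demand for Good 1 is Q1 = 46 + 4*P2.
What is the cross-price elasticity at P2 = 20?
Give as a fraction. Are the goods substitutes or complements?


dQ1/dP2 = 4
At P2 = 20: Q1 = 46 + 4*20 = 126
Exy = (dQ1/dP2)(P2/Q1) = 4 * 20 / 126 = 40/63
Since Exy > 0, the goods are substitutes.

40/63 (substitutes)


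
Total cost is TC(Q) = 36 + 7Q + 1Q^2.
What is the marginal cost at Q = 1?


MC = dTC/dQ = 7 + 2*1*Q
At Q = 1:
MC = 7 + 2*1
MC = 7 + 2 = 9

9


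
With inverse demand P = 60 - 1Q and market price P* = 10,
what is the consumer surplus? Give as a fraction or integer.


Maximum willingness to pay (at Q=0): P_max = 60
Quantity demanded at P* = 10:
Q* = (60 - 10)/1 = 50
CS = (1/2) * Q* * (P_max - P*)
CS = (1/2) * 50 * (60 - 10)
CS = (1/2) * 50 * 50 = 1250

1250


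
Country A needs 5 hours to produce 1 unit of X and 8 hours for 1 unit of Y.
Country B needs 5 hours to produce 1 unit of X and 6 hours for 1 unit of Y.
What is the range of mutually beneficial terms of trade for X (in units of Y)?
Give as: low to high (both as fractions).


Opportunity cost of X for Country A = hours_X / hours_Y = 5/8 = 5/8 units of Y
Opportunity cost of X for Country B = hours_X / hours_Y = 5/6 = 5/6 units of Y
Terms of trade must be between the two opportunity costs.
Range: 5/8 to 5/6

5/8 to 5/6


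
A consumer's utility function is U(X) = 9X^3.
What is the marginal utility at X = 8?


MU = dU/dX = 9*3*X^(3-1)
MU = 27*X^2
At X = 8:
MU = 27 * 8^2
MU = 27 * 64 = 1728

1728


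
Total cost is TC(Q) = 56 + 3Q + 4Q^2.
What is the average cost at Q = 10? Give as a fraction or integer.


TC(10) = 56 + 3*10 + 4*10^2
TC(10) = 56 + 30 + 400 = 486
AC = TC/Q = 486/10 = 243/5

243/5


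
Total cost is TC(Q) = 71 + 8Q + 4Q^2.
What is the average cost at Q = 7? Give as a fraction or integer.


TC(7) = 71 + 8*7 + 4*7^2
TC(7) = 71 + 56 + 196 = 323
AC = TC/Q = 323/7 = 323/7

323/7


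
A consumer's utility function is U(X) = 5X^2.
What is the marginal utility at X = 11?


MU = dU/dX = 5*2*X^(2-1)
MU = 10*X^1
At X = 11:
MU = 10 * 11^1
MU = 10 * 11 = 110

110


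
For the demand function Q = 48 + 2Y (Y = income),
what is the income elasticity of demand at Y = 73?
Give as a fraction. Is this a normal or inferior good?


dQ/dY = 2
At Y = 73: Q = 48 + 2*73 = 194
Ey = (dQ/dY)(Y/Q) = 2 * 73 / 194 = 73/97
Since Ey > 0, this is a normal good.

73/97 (normal good)


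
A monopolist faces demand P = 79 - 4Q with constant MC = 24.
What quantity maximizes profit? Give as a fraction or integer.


TR = P*Q = (79 - 4Q)Q = 79Q - 4Q^2
MR = dTR/dQ = 79 - 8Q
Set MR = MC:
79 - 8Q = 24
55 = 8Q
Q* = 55/8 = 55/8

55/8


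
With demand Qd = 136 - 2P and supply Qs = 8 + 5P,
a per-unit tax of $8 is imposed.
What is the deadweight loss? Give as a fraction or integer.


Pre-tax equilibrium quantity: Q* = 696/7
Post-tax equilibrium quantity: Q_tax = 88
Reduction in quantity: Q* - Q_tax = 80/7
DWL = (1/2) * tax * (Q* - Q_tax)
DWL = (1/2) * 8 * 80/7 = 320/7

320/7


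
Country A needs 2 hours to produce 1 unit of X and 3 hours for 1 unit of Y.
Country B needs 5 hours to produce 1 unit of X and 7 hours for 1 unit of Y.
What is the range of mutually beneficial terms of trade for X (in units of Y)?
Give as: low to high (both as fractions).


Opportunity cost of X for Country A = hours_X / hours_Y = 2/3 = 2/3 units of Y
Opportunity cost of X for Country B = hours_X / hours_Y = 5/7 = 5/7 units of Y
Terms of trade must be between the two opportunity costs.
Range: 2/3 to 5/7

2/3 to 5/7


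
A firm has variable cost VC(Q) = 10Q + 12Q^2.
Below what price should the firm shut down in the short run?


AVC(Q) = VC(Q)/Q = 10 + 12Q
AVC is increasing in Q, so minimum AVC is at Q -> 0+.
Min AVC = 10
The firm should shut down if P < 10.

10


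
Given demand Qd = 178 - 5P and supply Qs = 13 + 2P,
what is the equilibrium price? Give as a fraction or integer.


At equilibrium, Qd = Qs.
178 - 5P = 13 + 2P
178 - 13 = 5P + 2P
165 = 7P
P* = 165/7 = 165/7

165/7


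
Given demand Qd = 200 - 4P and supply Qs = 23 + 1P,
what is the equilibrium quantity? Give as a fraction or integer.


First find equilibrium price:
200 - 4P = 23 + 1P
P* = 177/5 = 177/5
Then substitute into demand:
Q* = 200 - 4 * 177/5 = 292/5

292/5


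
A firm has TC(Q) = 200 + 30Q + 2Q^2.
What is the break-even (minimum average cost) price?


AC(Q) = 200/Q + 30 + 2Q
To minimize: dAC/dQ = -200/Q^2 + 2 = 0
Q^2 = 200/2 = 100
Q* = 10
Min AC = 200/10 + 30 + 2*10
Min AC = 20 + 30 + 20 = 70

70


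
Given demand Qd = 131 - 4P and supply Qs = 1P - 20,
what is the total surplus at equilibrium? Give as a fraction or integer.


Find equilibrium: 131 - 4P = 1P - 20
131 + 20 = 5P
P* = 151/5 = 151/5
Q* = 1*151/5 - 20 = 51/5
Inverse demand: P = 131/4 - Q/4, so P_max = 131/4
Inverse supply: P = 20 + Q/1, so P_min = 20
CS = (1/2) * 51/5 * (131/4 - 151/5) = 2601/200
PS = (1/2) * 51/5 * (151/5 - 20) = 2601/50
TS = CS + PS = 2601/200 + 2601/50 = 2601/40

2601/40


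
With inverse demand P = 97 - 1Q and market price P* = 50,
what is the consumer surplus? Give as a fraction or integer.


Maximum willingness to pay (at Q=0): P_max = 97
Quantity demanded at P* = 50:
Q* = (97 - 50)/1 = 47
CS = (1/2) * Q* * (P_max - P*)
CS = (1/2) * 47 * (97 - 50)
CS = (1/2) * 47 * 47 = 2209/2

2209/2


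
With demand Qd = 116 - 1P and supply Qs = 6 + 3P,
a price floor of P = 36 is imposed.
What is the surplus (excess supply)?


At P = 36:
Qd = 116 - 1*36 = 80
Qs = 6 + 3*36 = 114
Surplus = Qs - Qd = 114 - 80 = 34

34


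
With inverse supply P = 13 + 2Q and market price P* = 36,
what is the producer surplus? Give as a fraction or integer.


Minimum supply price (at Q=0): P_min = 13
Quantity supplied at P* = 36:
Q* = (36 - 13)/2 = 23/2
PS = (1/2) * Q* * (P* - P_min)
PS = (1/2) * 23/2 * (36 - 13)
PS = (1/2) * 23/2 * 23 = 529/4

529/4


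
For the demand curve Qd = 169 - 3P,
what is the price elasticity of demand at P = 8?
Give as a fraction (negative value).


dQ/dP = -3
At P = 8: Q = 169 - 3*8 = 145
E = (dQ/dP)(P/Q) = (-3)(8/145) = -24/145

-24/145


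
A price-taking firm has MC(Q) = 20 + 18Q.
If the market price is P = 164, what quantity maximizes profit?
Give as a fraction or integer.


In perfect competition, profit is maximized where P = MC.
164 = 20 + 18Q
144 = 18Q
Q* = 144/18 = 8

8


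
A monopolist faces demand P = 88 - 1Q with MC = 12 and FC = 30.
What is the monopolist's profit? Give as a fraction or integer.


MR = MC: 88 - 2Q = 12
Q* = 38
P* = 88 - 1*38 = 50
Profit = (P* - MC)*Q* - FC
= (50 - 12)*38 - 30
= 38*38 - 30
= 1444 - 30 = 1414

1414


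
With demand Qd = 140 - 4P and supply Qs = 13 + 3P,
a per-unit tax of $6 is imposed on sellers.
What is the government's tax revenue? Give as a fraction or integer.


With tax on sellers, new supply: Qs' = 13 + 3(P - 6)
= 3P - 5
New equilibrium quantity:
Q_new = 400/7
Tax revenue = tax * Q_new = 6 * 400/7 = 2400/7

2400/7


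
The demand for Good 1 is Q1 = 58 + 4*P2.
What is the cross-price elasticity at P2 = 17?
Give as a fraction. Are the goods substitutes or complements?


dQ1/dP2 = 4
At P2 = 17: Q1 = 58 + 4*17 = 126
Exy = (dQ1/dP2)(P2/Q1) = 4 * 17 / 126 = 34/63
Since Exy > 0, the goods are substitutes.

34/63 (substitutes)


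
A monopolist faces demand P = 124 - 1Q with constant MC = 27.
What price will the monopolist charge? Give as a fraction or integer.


MR = 124 - 2Q
Set MR = MC: 124 - 2Q = 27
Q* = 97/2
Substitute into demand:
P* = 124 - 1*97/2 = 151/2

151/2


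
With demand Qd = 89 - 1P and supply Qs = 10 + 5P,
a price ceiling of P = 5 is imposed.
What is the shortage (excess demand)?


At P = 5:
Qd = 89 - 1*5 = 84
Qs = 10 + 5*5 = 35
Shortage = Qd - Qs = 84 - 35 = 49

49


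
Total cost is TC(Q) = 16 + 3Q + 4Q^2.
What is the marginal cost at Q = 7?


MC = dTC/dQ = 3 + 2*4*Q
At Q = 7:
MC = 3 + 8*7
MC = 3 + 56 = 59

59


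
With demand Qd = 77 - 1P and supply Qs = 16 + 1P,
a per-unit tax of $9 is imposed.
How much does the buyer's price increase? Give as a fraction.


With a per-unit tax, the buyer's price increase depends on relative slopes.
Supply slope: d = 1, Demand slope: b = 1
Buyer's price increase = d * tax / (b + d)
= 1 * 9 / (1 + 1)
= 9 / 2 = 9/2

9/2


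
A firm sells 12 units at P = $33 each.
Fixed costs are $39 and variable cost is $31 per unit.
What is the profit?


Total Revenue = P * Q = 33 * 12 = $396
Total Cost = FC + VC*Q = 39 + 31*12 = $411
Profit = TR - TC = 396 - 411 = $-15

$-15
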